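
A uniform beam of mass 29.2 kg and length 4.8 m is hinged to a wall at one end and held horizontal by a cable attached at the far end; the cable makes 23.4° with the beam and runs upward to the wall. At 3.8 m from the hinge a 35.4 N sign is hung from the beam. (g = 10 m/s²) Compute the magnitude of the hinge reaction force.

|H| ≈ 430 N

Take torques about the hinge: T sin 23.4° · 4.8 = 29.2×10×2.4 + 35.4×3.8 = 835.32 N·m.
So T = 835.32 / (0.3971 × 4.8) = 438.19 N.
ΣF_x = 0: H_x = T cos 23.4° = 402.15 N.
ΣF_y = 0: H_y = (29.2×10 + 35.4) − T sin 23.4° = 327.4 − 174.02 = 153.38 N.
|H| = √(H_x² + H_y²) = √((402.15)² + (153.38)²) = 430.4 N.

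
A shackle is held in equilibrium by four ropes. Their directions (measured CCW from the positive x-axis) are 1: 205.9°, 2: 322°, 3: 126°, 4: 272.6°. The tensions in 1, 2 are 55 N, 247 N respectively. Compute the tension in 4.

Resolve: ΣF_x = 55 cos 205.9° + 247 cos 322° + T_3 cos 126° + T_4 cos 272.6° = 0.
        ΣF_y = 55 sin 205.9° + 247 sin 322° + T_3 sin 126° + T_4 sin 272.6° = 0.
The known terms sum to (145.2, -176.1) N, so -0.5878 T_3 + 0.0454 T_4 = -145.2 and 0.8090 T_3 − 0.9990 T_4 = 176.1.
Solving simultaneously: T_3 = 248.9 N, T_4 = 25.31 N.

T_4 ≈ 25.3 N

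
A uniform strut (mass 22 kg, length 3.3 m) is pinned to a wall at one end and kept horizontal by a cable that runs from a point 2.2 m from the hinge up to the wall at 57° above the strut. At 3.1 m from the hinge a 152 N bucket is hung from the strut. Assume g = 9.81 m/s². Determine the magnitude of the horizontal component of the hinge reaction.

H_x ≈ 244 N

Take torques about the hinge: T sin 57° · 2.2 = 22×9.81×1.65 + 152×3.1 = 827.3 N·m.
So T = 827.3 / (0.8387 × 2.2) = 448.38 N.
ΣF_x = 0: H_x = T cos 57° = 244.21 N.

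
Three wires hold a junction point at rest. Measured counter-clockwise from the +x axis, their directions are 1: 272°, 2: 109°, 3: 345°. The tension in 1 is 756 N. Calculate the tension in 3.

Resolve: ΣF_x = 756 cos 272° + T_2 cos 109° + T_3 cos 345° = 0.
        ΣF_y = 756 sin 272° + T_2 sin 109° + T_3 sin 345° = 0.
The known terms sum to (26.38, -755.5) N, so -0.3256 T_2 + 0.9659 T_3 = -26.38 and 0.9455 T_2 − 0.2588 T_3 = 755.5.
Solving simultaneously: T_2 = 872.1 N, T_3 = 266.6 N.

T_3 ≈ 267 N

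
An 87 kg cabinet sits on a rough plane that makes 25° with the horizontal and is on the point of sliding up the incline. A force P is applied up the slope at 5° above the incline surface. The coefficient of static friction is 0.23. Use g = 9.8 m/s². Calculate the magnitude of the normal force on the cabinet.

On the verge of sliding up the incline, friction equals μN and acts down the slope.
Perpendicular: N + P sin 5° = W cos 25° = 772.7 N.
Along incline: P cos 5° = W sin 25° + μN  with W sin 25° = 360.3 N.
Solving the pair for P and N: P = 529.5 N, N = 726.6 N (and f = μN = 167.1 N).

N ≈ 727 N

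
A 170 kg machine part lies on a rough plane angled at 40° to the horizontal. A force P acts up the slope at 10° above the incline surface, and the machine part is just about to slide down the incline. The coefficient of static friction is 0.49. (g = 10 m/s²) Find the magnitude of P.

P ≈ 505 N

On the verge of sliding down the incline, friction equals μN and acts up the slope.
Perpendicular: N + P sin 10° = W cos 40° = 1302 N.
Along incline: P cos 10° + μN = W sin 40° with W sin 40° = 1093 N.
Solving the pair for P and N: P = 505.3 N, N = 1215 N (and f = μN = 595.1 N).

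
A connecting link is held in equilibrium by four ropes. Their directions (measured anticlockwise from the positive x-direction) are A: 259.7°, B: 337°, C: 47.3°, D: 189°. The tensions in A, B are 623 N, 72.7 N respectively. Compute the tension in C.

Resolve: ΣF_x = 623 cos 259.7° + 72.7 cos 337° + T_C cos 47.3° + T_D cos 189° = 0.
        ΣF_y = 623 sin 259.7° + 72.7 sin 337° + T_C sin 47.3° + T_D sin 189° = 0.
The known terms sum to (-44.47, -641.4) N, so 0.6782 T_C − 0.9877 T_D = 44.47 and 0.7349 T_C − 0.1564 T_D = 641.4.
Solving simultaneously: T_C = 1011 N, T_D = 649 N.

T_C ≈ 1010 N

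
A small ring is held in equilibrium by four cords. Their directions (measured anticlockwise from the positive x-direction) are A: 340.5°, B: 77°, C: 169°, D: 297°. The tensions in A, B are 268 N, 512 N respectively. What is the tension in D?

T_D ≈ 599 N

Resolve: ΣF_x = 268 cos 340.5° + 512 cos 77° + T_C cos 169° + T_D cos 297° = 0.
        ΣF_y = 268 sin 340.5° + 512 sin 77° + T_C sin 169° + T_D sin 297° = 0.
The known terms sum to (367.8, 409.4) N, so -0.9816 T_C + 0.4540 T_D = -367.8 and 0.1908 T_C − 0.8910 T_D = -409.4.
Solving simultaneously: T_C = 651.8 N, T_D = 599.1 N.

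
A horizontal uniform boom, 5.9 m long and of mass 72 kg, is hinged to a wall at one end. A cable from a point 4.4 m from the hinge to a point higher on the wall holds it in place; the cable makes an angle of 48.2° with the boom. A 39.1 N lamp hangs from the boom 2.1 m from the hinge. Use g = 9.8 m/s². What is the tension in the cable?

T ≈ 660 N

Take torques about the hinge: T sin 48.2° · 4.4 = 72×9.8×2.95 + 39.1×2.1 = 2163.6 N·m.
So T = 2163.6 / (0.7455 × 4.4) = 659.62 N.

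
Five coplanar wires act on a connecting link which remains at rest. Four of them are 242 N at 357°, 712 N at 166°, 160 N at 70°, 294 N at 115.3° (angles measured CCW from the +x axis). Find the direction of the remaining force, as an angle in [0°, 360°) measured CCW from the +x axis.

Sum the known components: ΣF_x = -520.1 N, ΣF_y = 575.7 N.
For equilibrium the remaining force must supply (−ΣF_x, −ΣF_y) = (520.1, -575.7) N.
Magnitude = √((520.1)² + (-575.7)²) = 775.9 N; direction = atan2(-575.7, 520.1) = 312.1°.

θ ≈ 312°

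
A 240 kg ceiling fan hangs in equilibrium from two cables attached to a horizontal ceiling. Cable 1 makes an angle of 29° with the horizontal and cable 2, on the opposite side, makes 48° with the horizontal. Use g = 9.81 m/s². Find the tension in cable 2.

T_2 ≈ 2110 N

Weight W = 240 × 9.81 = 2354 N acts straight down.
Horizontal: T_1 cos 29° = T_2 cos 48°  →  T_1 = 0.7651 T_2.
Vertical: T_1 sin 29° + T_2 sin 48° = 2354.
Substituting the horizontal relation into the vertical equation gives 1.114 T_2 = 2354, so T_2 = 2113 N.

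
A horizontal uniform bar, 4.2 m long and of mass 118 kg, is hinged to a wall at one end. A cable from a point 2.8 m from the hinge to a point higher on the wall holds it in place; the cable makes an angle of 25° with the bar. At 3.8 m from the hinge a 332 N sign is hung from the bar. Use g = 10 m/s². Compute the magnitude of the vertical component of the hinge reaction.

Take torques about the hinge: T sin 25° · 2.8 = 118×10×2.1 + 332×3.8 = 3739.6 N·m.
So T = 3739.6 / (0.4226 × 2.8) = 3160.2 N.
ΣF_y = 0: H_y = (118×10 + 332) − T sin 25° = 1512 − 1335.6 = 176.43 N.

|H_y| ≈ 176 N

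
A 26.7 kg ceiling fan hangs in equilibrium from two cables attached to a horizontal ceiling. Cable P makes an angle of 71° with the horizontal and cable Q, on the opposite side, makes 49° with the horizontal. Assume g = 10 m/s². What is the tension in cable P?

T_P ≈ 202 N

Weight W = 26.7 × 10 = 267 N acts straight down.
Horizontal: T_P cos 71° = T_Q cos 49°  →  T_Q = 0.4962 T_P.
Vertical: T_P sin 71° + T_Q sin 49° = 267.
Substituting the horizontal relation into the vertical equation gives 1.32 T_P = 267, so T_P = 202.3 N.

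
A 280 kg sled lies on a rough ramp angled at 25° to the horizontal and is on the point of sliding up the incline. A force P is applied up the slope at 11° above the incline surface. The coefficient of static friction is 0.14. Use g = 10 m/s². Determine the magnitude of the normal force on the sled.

On the verge of sliding up the incline, friction equals μN and acts down the slope.
Perpendicular: N + P sin 11° = W cos 25° = 2538 N.
Along incline: P cos 11° = W sin 25° + μN  with W sin 25° = 1183 N.
Solving the pair for P and N: P = 1526 N, N = 2247 N (and f = μN = 314.5 N).

N ≈ 2250 N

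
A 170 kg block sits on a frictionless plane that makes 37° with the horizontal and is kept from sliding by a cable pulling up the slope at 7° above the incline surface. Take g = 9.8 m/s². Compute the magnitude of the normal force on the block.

Take axes along and perpendicular to the incline. Weight components: W sin 37° = 1003 N down-slope, W cos 37° = 1331 N into the surface.
Along incline: T cos 7° = W sin 37° → T = 1010 N.
Perpendicular: N = W cos 37° − T sin 7° = 1207 N.

N ≈ 1210 N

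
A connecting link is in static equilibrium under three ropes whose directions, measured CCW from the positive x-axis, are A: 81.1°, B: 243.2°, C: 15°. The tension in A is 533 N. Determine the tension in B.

T_B ≈ 654 N

Resolve: ΣF_x = 533 cos 81.1° + T_B cos 243.2° + T_C cos 15° = 0.
        ΣF_y = 533 sin 81.1° + T_B sin 243.2° + T_C sin 15° = 0.
The known terms sum to (82.46, 526.6) N, so -0.4509 T_B + 0.9659 T_C = -82.46 and -0.8926 T_B + 0.2588 T_C = -526.6.
Solving simultaneously: T_B = 653.7 N, T_C = 219.8 N.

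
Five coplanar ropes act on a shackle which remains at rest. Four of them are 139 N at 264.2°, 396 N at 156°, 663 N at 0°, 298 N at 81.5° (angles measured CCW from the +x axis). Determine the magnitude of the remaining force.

F ≈ 459 N

Sum the known components: ΣF_x = 331.2 N, ΣF_y = 317.5 N.
For equilibrium the remaining force must supply (−ΣF_x, −ΣF_y) = (-331.2, -317.5) N.
Magnitude = √((-331.2)² + (-317.5)²) = 458.8 N; direction = atan2(-317.5, -331.2) = 223.8°.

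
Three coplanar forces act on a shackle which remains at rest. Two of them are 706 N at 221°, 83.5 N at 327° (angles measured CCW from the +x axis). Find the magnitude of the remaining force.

Sum the known components: ΣF_x = -462.8 N, ΣF_y = -508.7 N.
For equilibrium the remaining force must supply (−ΣF_x, −ΣF_y) = (462.8, 508.7) N.
Magnitude = √((462.8)² + (508.7)²) = 687.7 N; direction = atan2(508.7, 462.8) = 47.7°.

F ≈ 688 N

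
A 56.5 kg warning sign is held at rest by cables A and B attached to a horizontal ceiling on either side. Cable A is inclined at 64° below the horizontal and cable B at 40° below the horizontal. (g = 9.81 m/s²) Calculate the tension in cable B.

Weight W = 56.5 × 9.81 = 554.3 N acts straight down.
Horizontal: T_A cos 64° = T_B cos 40°  →  T_A = 1.747 T_B.
Vertical: T_A sin 64° + T_B sin 40° = 554.3.
Substituting the horizontal relation into the vertical equation gives 2.213 T_B = 554.3, so T_B = 250.4 N.

T_B ≈ 250 N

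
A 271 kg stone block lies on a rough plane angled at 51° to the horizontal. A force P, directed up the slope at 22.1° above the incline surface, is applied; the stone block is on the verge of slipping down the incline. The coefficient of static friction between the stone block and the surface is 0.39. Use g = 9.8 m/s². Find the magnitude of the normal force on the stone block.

N ≈ 990 N

On the verge of sliding down the incline, friction equals μN and acts up the slope.
Perpendicular: N + P sin 22.1° = W cos 51° = 1671 N.
Along incline: P cos 22.1° + μN = W sin 51° with W sin 51° = 2064 N.
Solving the pair for P and N: P = 1811 N, N = 990.1 N (and f = μN = 386.1 N).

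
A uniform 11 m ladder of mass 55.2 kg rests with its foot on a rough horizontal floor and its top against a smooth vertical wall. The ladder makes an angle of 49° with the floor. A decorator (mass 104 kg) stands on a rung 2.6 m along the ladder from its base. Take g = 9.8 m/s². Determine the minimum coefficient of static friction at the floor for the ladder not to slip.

ΣF_y = 0: N_floor = 55.2×9.8 + 104×9.8 = 1560.2 N.
Torques about the foot: N_wall · 11 sin 49° = 55.2×9.8×5.5 cos 49° + 104×9.8×2.6 cos 49° → N_wall = 444.54 N.
ΣF_x = 0: f_floor = N_wall = 444.54 N.
μ_min = f_floor / N_floor = 444.54 / 1560.2 = 0.2849.

μ_min ≈ 0.285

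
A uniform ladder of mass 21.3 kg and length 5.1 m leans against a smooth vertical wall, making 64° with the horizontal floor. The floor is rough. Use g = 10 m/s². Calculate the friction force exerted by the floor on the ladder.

Torques about the foot: N_wall · 5.1 sin 64° = 21.3×10×2.55 cos 64° → N_wall = 51.944 N.
ΣF_x = 0: f_floor = N_wall = 51.944 N.

f ≈ 51.9 N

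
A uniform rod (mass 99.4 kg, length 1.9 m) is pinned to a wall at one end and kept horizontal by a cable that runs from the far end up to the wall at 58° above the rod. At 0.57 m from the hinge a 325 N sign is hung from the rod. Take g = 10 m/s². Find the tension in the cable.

Take torques about the hinge: T sin 58° · 1.9 = 99.4×10×0.95 + 325×0.57 = 1129.5 N·m.
So T = 1129.5 / (0.8480 × 1.9) = 701.02 N.

T ≈ 701 N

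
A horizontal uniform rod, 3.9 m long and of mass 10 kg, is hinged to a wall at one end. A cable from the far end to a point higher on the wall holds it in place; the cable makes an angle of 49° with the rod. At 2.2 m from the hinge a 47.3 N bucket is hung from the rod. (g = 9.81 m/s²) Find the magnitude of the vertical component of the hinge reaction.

|H_y| ≈ 69.7 N

Take torques about the hinge: T sin 49° · 3.9 = 10×9.81×1.95 + 47.3×2.2 = 295.36 N·m.
So T = 295.36 / (0.7547 × 3.9) = 100.35 N.
ΣF_y = 0: H_y = (10×9.81 + 47.3) − T sin 49° = 145.4 − 75.732 = 69.668 N.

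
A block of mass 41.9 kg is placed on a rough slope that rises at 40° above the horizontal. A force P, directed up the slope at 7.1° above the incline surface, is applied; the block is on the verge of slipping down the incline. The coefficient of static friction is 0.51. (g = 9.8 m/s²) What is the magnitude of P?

P ≈ 111 N

On the verge of sliding down the incline, friction equals μN and acts up the slope.
Perpendicular: N + P sin 7.1° = W cos 40° = 314.6 N.
Along incline: P cos 7.1° + μN = W sin 40° with W sin 40° = 263.9 N.
Solving the pair for P and N: P = 111.4 N, N = 300.8 N (and f = μN = 153.4 N).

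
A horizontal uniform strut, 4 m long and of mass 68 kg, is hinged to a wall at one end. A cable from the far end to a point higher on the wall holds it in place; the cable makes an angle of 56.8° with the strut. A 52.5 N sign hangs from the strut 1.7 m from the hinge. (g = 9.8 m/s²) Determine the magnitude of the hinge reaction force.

|H| ≈ 431 N

Take torques about the hinge: T sin 56.8° · 4 = 68×9.8×2 + 52.5×1.7 = 1422.1 N·m.
So T = 1422.1 / (0.8368 × 4) = 424.87 N.
ΣF_x = 0: H_x = T cos 56.8° = 232.64 N.
ΣF_y = 0: H_y = (68×9.8 + 52.5) − T sin 56.8° = 718.9 − 355.51 = 363.39 N.
|H| = √(H_x² + H_y²) = √((232.64)² + (363.39)²) = 431.48 N.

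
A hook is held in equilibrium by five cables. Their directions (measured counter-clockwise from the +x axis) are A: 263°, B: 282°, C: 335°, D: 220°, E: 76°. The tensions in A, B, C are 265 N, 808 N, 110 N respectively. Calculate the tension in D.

T_D ≈ 841 N

Resolve: ΣF_x = 265 cos 263° + 808 cos 282° + 110 cos 335° + T_D cos 220° + T_E cos 76° = 0.
        ΣF_y = 265 sin 263° + 808 sin 282° + 110 sin 335° + T_D sin 220° + T_E sin 76° = 0.
The known terms sum to (235.4, -1100) N, so -0.7660 T_D + 0.2419 T_E = -235.4 and -0.6428 T_D + 0.9703 T_E = 1100.
Solving simultaneously: T_D = 841.3 N, T_E = 1691 N.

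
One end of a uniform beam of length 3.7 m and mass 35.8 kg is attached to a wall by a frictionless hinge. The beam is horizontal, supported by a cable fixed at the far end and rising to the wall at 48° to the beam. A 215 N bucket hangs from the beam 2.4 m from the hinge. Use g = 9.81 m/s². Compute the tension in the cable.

T ≈ 424 N

Take torques about the hinge: T sin 48° · 3.7 = 35.8×9.81×1.85 + 215×2.4 = 1165.7 N·m.
So T = 1165.7 / (0.7431 × 3.7) = 423.95 N.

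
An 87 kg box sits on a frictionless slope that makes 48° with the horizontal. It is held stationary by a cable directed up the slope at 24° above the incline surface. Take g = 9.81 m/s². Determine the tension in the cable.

Take axes along and perpendicular to the incline. Weight components: W sin 48° = 634.3 N down-slope, W cos 48° = 571.1 N into the surface.
Along incline: T cos 24° = W sin 48° → T = 694.3 N.
Perpendicular: N = W cos 48° − T sin 24° = 288.7 N.

T ≈ 694 N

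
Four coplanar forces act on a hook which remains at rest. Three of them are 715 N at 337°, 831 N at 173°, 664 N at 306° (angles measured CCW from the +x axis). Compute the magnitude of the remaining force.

Sum the known components: ΣF_x = 223.6 N, ΣF_y = -715.3 N.
For equilibrium the remaining force must supply (−ΣF_x, −ΣF_y) = (-223.6, 715.3) N.
Magnitude = √((-223.6)² + (715.3)²) = 749.4 N; direction = atan2(715.3, -223.6) = 107.4°.

F ≈ 749 N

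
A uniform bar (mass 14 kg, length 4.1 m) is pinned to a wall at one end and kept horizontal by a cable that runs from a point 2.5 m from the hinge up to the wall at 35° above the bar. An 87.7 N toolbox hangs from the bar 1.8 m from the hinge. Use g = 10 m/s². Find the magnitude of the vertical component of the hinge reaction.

|H_y| ≈ 49.8 N

Take torques about the hinge: T sin 35° · 2.5 = 14×10×2.05 + 87.7×1.8 = 444.86 N·m.
So T = 444.86 / (0.5736 × 2.5) = 310.24 N.
ΣF_y = 0: H_y = (14×10 + 87.7) − T sin 35° = 227.7 − 177.94 = 49.756 N.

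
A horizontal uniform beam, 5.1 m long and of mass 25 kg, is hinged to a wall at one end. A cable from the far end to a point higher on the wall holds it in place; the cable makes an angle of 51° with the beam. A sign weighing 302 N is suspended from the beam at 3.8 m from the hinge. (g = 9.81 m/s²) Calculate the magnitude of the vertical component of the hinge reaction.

Take torques about the hinge: T sin 51° · 5.1 = 25×9.81×2.55 + 302×3.8 = 1773 N·m.
So T = 1773 / (0.7771 × 5.1) = 447.34 N.
ΣF_y = 0: H_y = (25×9.81 + 302) − T sin 51° = 547.25 − 347.64 = 199.61 N.

|H_y| ≈ 200 N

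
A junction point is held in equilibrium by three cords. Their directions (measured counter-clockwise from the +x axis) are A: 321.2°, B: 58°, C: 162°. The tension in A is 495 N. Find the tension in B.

Resolve: ΣF_x = 495 cos 321.2° + T_B cos 58° + T_C cos 162° = 0.
        ΣF_y = 495 sin 321.2° + T_B sin 58° + T_C sin 162° = 0.
The known terms sum to (385.8, -310.2) N, so 0.5299 T_B − 0.9511 T_C = -385.8 and 0.8480 T_B + 0.3090 T_C = 310.2.
Solving simultaneously: T_B = 181.2 N, T_C = 506.6 N.

T_B ≈ 181 N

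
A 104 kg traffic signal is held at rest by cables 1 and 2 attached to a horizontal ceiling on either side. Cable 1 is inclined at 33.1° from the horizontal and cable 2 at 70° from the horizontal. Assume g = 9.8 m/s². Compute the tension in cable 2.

Weight W = 104 × 9.8 = 1019 N acts straight down.
Horizontal: T_1 cos 33.1° = T_2 cos 70°  →  T_1 = 0.4083 T_2.
Vertical: T_1 sin 33.1° + T_2 sin 70° = 1019.
Substituting the horizontal relation into the vertical equation gives 1.163 T_2 = 1019, so T_2 = 876.6 N.

T_2 ≈ 877 N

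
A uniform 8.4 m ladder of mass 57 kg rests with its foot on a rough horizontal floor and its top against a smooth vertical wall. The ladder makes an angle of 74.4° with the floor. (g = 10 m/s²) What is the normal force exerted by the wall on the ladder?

Torques about the foot: N_wall · 8.4 sin 74.4° = 57×10×4.2 cos 74.4° → N_wall = 79.573 N.

N_wall ≈ 79.6 N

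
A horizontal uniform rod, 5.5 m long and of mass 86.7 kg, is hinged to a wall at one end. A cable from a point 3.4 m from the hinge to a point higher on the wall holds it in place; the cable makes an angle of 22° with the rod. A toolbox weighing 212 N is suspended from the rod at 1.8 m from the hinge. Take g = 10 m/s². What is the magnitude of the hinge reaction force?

Take torques about the hinge: T sin 22° · 3.4 = 86.7×10×2.75 + 212×1.8 = 2765.8 N·m.
So T = 2765.8 / (0.3746 × 3.4) = 2171.6 N.
ΣF_x = 0: H_x = T cos 22° = 2013.4 N.
ΣF_y = 0: H_y = (86.7×10 + 212) − T sin 22° = 1079 − 813.49 = 265.51 N.
|H| = √(H_x² + H_y²) = √((2013.4)² + (265.51)²) = 2030.9 N.

|H| ≈ 2030 N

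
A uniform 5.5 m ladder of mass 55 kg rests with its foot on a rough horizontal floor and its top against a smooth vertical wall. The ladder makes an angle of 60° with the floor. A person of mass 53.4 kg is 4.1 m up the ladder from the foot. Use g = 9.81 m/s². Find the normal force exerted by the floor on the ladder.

ΣF_y = 0: N_floor = 55×9.81 + 53.4×9.81 = 1063.4 N.

N_floor ≈ 1060 N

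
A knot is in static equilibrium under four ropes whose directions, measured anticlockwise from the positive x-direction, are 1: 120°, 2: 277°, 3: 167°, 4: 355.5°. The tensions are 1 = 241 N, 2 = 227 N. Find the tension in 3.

T_3 ≈ 161 N

Resolve: ΣF_x = 241 cos 120° + 227 cos 277° + T_3 cos 167° + T_4 cos 355.5° = 0.
        ΣF_y = 241 sin 120° + 227 sin 277° + T_3 sin 167° + T_4 sin 355.5° = 0.
The known terms sum to (-92.84, -16.6) N, so -0.9744 T_3 + 0.9969 T_4 = 92.84 and 0.2250 T_3 − 0.0785 T_4 = 16.6.
Solving simultaneously: T_3 = 161.2 N, T_4 = 250.7 N.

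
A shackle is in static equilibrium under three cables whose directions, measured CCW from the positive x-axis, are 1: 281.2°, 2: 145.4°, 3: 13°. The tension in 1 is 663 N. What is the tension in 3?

T_3 ≈ 626 N

Resolve: ΣF_x = 663 cos 281.2° + T_2 cos 145.4° + T_3 cos 13° = 0.
        ΣF_y = 663 sin 281.2° + T_2 sin 145.4° + T_3 sin 13° = 0.
The known terms sum to (128.8, -650.4) N, so -0.8231 T_2 + 0.9744 T_3 = -128.8 and 0.5678 T_2 + 0.2250 T_3 = 650.4.
Solving simultaneously: T_2 = 897.4 N, T_3 = 625.9 N.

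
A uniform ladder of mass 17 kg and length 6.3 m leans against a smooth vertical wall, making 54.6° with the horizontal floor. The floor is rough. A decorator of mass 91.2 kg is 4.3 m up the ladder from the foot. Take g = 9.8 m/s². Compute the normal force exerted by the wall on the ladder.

N_wall ≈ 493 N

Torques about the foot: N_wall · 6.3 sin 54.6° = 17×9.8×3.15 cos 54.6° + 91.2×9.8×4.3 cos 54.6° → N_wall = 492.72 N.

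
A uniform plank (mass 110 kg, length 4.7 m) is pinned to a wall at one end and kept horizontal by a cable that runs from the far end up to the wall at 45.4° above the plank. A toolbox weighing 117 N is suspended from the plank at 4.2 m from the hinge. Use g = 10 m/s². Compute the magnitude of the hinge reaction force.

Take torques about the hinge: T sin 45.4° · 4.7 = 110×10×2.35 + 117×4.2 = 3076.4 N·m.
So T = 3076.4 / (0.7120 × 4.7) = 919.28 N.
ΣF_x = 0: H_x = T cos 45.4° = 645.48 N.
ΣF_y = 0: H_y = (110×10 + 117) − T sin 45.4° = 1217 − 654.55 = 562.45 N.
|H| = √(H_x² + H_y²) = √((645.48)² + (562.45)²) = 856.15 N.

|H| ≈ 856 N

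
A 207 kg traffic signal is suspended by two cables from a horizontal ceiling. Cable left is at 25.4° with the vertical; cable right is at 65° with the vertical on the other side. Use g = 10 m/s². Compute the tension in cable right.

T_right ≈ 888 N

Angles from the horizontal: cable left is 90° − 25.4° = 64.6°, cable right is 90° − 65° = 25°.
Weight W = 207 × 10 = 2070 N acts straight down.
Horizontal: T_left cos 64.6° = T_right cos 25°  →  T_left = 2.113 T_right.
Vertical: T_left sin 64.6° + T_right sin 25° = 2070.
Substituting the horizontal relation into the vertical equation gives 2.331 T_right = 2070, so T_right = 887.9 N.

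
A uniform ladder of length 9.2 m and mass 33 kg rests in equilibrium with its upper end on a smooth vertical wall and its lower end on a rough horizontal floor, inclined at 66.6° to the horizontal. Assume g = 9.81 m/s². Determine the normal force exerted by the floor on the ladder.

ΣF_y = 0: N_floor = 33×9.81 = 323.73 N.

N_floor ≈ 324 N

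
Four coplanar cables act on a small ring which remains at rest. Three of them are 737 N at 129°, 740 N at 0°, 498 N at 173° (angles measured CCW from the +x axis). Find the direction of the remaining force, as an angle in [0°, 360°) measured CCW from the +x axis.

Sum the known components: ΣF_x = -218.1 N, ΣF_y = 633.4 N.
For equilibrium the remaining force must supply (−ΣF_x, −ΣF_y) = (218.1, -633.4) N.
Magnitude = √((218.1)² + (-633.4)²) = 669.9 N; direction = atan2(-633.4, 218.1) = 289.0°.

θ ≈ 289°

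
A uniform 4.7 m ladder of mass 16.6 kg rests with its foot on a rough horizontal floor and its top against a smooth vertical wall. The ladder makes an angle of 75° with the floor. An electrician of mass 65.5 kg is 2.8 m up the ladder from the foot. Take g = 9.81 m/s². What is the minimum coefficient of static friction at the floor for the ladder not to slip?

μ_min ≈ 0.154

ΣF_y = 0: N_floor = 16.6×9.81 + 65.5×9.81 = 805.4 N.
Torques about the foot: N_wall · 4.7 sin 75° = 16.6×9.81×2.35 cos 75° + 65.5×9.81×2.8 cos 75° → N_wall = 124.39 N.
ΣF_x = 0: f_floor = N_wall = 124.39 N.
μ_min = f_floor / N_floor = 124.39 / 805.4 = 0.1544.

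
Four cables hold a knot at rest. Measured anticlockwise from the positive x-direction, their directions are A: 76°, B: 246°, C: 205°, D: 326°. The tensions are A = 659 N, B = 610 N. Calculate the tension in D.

Resolve: ΣF_x = 659 cos 76° + 610 cos 246° + T_C cos 205° + T_D cos 326° = 0.
        ΣF_y = 659 sin 76° + 610 sin 246° + T_C sin 205° + T_D sin 326° = 0.
The known terms sum to (-88.68, 82.16) N, so -0.9063 T_C + 0.8290 T_D = 88.68 and -0.4226 T_C − 0.5592 T_D = -82.16.
Solving simultaneously: T_C = 21.61 N, T_D = 130.6 N.

T_D ≈ 131 N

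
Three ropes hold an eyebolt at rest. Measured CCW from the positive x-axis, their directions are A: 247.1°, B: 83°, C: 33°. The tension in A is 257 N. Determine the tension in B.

Resolve: ΣF_x = 257 cos 247.1° + T_B cos 83° + T_C cos 33° = 0.
        ΣF_y = 257 sin 247.1° + T_B sin 83° + T_C sin 33° = 0.
The known terms sum to (-100, -236.7) N, so 0.1219 T_B + 0.8387 T_C = 100 and 0.9925 T_B + 0.5446 T_C = 236.7.
Solving simultaneously: T_B = 188.1 N, T_C = 91.91 N.

T_B ≈ 188 N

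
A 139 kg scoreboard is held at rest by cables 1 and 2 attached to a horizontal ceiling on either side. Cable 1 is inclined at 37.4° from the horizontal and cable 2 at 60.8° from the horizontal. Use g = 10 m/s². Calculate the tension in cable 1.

Weight W = 139 × 10 = 1390 N acts straight down.
Horizontal: T_1 cos 37.4° = T_2 cos 60.8°  →  T_2 = 1.628 T_1.
Vertical: T_1 sin 37.4° + T_2 sin 60.8° = 1390.
Substituting the horizontal relation into the vertical equation gives 2.029 T_1 = 1390, so T_1 = 685.1 N.

T_1 ≈ 685 N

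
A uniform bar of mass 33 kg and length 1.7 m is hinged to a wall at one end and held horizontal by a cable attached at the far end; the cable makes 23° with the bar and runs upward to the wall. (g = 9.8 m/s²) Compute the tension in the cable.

T ≈ 414 N

Take torques about the hinge: T sin 23° · 1.7 = 33×9.8×0.85 = 274.89 N·m.
So T = 274.89 / (0.3907 × 1.7) = 413.84 N.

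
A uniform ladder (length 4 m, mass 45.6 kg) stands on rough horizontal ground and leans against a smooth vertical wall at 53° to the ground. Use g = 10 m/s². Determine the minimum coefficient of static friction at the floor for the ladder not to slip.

ΣF_y = 0: N_floor = 45.6×10 = 456 N.
Torques about the foot: N_wall · 4 sin 53° = 45.6×10×2 cos 53° → N_wall = 171.81 N.
ΣF_x = 0: f_floor = N_wall = 171.81 N.
μ_min = f_floor / N_floor = 171.81 / 456 = 0.3768.

μ_min ≈ 0.377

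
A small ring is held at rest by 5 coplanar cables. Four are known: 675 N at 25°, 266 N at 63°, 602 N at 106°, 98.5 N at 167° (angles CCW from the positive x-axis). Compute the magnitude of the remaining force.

Sum the known components: ΣF_x = 470.6 N, ΣF_y = 1123 N.
For equilibrium the remaining force must supply (−ΣF_x, −ΣF_y) = (-470.6, -1123) N.
Magnitude = √((-470.6)² + (-1123)²) = 1218 N; direction = atan2(-1123, -470.6) = 247.3°.

F ≈ 1220 N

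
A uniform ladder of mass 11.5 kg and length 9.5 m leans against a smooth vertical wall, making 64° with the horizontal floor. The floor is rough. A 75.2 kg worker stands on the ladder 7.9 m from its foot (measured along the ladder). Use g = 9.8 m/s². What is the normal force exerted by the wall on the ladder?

Torques about the foot: N_wall · 9.5 sin 64° = 11.5×9.8×4.75 cos 64° + 75.2×9.8×7.9 cos 64° → N_wall = 326.39 N.

N_wall ≈ 326 N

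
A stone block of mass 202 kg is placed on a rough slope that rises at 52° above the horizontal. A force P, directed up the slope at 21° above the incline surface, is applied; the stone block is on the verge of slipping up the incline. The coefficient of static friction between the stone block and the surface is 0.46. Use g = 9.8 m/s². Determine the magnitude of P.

P ≈ 1930 N

On the verge of sliding up the incline, friction equals μN and acts down the slope.
Perpendicular: N + P sin 21° = W cos 52° = 1219 N.
Along incline: P cos 21° = W sin 52° + μN  with W sin 52° = 1560 N.
Solving the pair for P and N: P = 1931 N, N = 526.9 N (and f = μN = 242.4 N).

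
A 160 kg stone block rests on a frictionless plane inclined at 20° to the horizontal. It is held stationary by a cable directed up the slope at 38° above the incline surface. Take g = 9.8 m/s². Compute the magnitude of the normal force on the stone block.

N ≈ 1050 N

Take axes along and perpendicular to the incline. Weight components: W sin 20° = 536.3 N down-slope, W cos 20° = 1473 N into the surface.
Along incline: T cos 38° = W sin 20° → T = 680.6 N.
Perpendicular: N = W cos 20° − T sin 38° = 1054 N.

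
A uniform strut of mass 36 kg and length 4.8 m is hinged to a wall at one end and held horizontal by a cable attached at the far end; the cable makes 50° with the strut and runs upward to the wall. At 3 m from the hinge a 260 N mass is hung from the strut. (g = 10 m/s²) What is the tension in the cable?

Take torques about the hinge: T sin 50° · 4.8 = 36×10×2.4 + 260×3 = 1644 N·m.
So T = 1644 / (0.7660 × 4.8) = 447.1 N.

T ≈ 447 N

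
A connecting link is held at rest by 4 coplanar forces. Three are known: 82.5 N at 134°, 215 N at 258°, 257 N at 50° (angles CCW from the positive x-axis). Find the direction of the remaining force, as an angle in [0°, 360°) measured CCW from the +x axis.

θ ≈ 216°

Sum the known components: ΣF_x = 63.19 N, ΣF_y = 45.92 N.
For equilibrium the remaining force must supply (−ΣF_x, −ΣF_y) = (-63.19, -45.92) N.
Magnitude = √((-63.19)² + (-45.92)²) = 78.11 N; direction = atan2(-45.92, -63.19) = 216.0°.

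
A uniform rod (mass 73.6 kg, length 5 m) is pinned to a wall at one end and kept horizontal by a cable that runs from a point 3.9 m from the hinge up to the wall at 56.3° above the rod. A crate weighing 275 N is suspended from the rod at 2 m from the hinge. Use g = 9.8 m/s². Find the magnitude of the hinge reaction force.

|H| ≈ 562 N

Take torques about the hinge: T sin 56.3° · 3.9 = 73.6×9.8×2.5 + 275×2 = 2353.2 N·m.
So T = 2353.2 / (0.8320 × 3.9) = 725.26 N.
ΣF_x = 0: H_x = T cos 56.3° = 402.41 N.
ΣF_y = 0: H_y = (73.6×9.8 + 275) − T sin 56.3° = 996.28 − 603.38 = 392.9 N.
|H| = √(H_x² + H_y²) = √((402.41)² + (392.9)²) = 562.4 N.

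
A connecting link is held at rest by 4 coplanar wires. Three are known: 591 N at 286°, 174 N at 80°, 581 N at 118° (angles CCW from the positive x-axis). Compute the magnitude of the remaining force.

F ≈ 141 N

Sum the known components: ΣF_x = -79.65 N, ΣF_y = 116.2 N.
For equilibrium the remaining force must supply (−ΣF_x, −ΣF_y) = (79.65, -116.2) N.
Magnitude = √((79.65)² + (-116.2)²) = 140.9 N; direction = atan2(-116.2, 79.65) = 304.4°.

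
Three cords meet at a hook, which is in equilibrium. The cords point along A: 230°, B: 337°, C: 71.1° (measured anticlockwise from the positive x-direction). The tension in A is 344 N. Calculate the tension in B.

T_B ≈ 124 N

Resolve: ΣF_x = 344 cos 230° + T_B cos 337° + T_C cos 71.1° = 0.
        ΣF_y = 344 sin 230° + T_B sin 337° + T_C sin 71.1° = 0.
The known terms sum to (-221.1, -263.5) N, so 0.9205 T_B + 0.3239 T_C = 221.1 and -0.3907 T_B + 0.9461 T_C = 263.5.
Solving simultaneously: T_B = 124.2 N, T_C = 329.8 N.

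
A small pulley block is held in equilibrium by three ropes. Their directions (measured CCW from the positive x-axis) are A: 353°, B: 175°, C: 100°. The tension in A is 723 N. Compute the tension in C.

Resolve: ΣF_x = 723 cos 353° + T_B cos 175° + T_C cos 100° = 0.
        ΣF_y = 723 sin 353° + T_B sin 175° + T_C sin 100° = 0.
The known terms sum to (717.6, -88.11) N, so -0.9962 T_B − 0.1736 T_C = -717.6 and 0.0872 T_B + 0.9848 T_C = 88.11.
Solving simultaneously: T_B = 715.8 N, T_C = 26.12 N.

T_C ≈ 26.1 N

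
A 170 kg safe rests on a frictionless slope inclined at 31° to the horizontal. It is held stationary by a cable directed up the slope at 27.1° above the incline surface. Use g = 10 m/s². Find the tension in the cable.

T ≈ 984 N

Take axes along and perpendicular to the incline. Weight components: W sin 31° = 875.6 N down-slope, W cos 31° = 1457 N into the surface.
Along incline: T cos 27.1° = W sin 31° → T = 983.5 N.
Perpendicular: N = W cos 31° − T sin 27.1° = 1009 N.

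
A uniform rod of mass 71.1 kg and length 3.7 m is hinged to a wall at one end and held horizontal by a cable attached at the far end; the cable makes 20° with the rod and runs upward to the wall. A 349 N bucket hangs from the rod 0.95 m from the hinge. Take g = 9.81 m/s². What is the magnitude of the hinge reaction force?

|H| ≈ 1350 N

Take torques about the hinge: T sin 20° · 3.7 = 71.1×9.81×1.85 + 349×0.95 = 1621.9 N·m.
So T = 1621.9 / (0.3420 × 3.7) = 1281.7 N.
ΣF_x = 0: H_x = T cos 20° = 1204.4 N.
ΣF_y = 0: H_y = (71.1×9.81 + 349) − T sin 20° = 1046.5 − 438.35 = 608.14 N.
|H| = √(H_x² + H_y²) = √((1204.4)² + (608.14)²) = 1349.2 N.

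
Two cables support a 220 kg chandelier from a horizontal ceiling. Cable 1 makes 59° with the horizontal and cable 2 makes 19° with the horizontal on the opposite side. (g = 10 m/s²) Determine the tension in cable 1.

Weight W = 220 × 10 = 2200 N acts straight down.
Horizontal: T_1 cos 59° = T_2 cos 19°  →  T_2 = 0.5447 T_1.
Vertical: T_1 sin 59° + T_2 sin 19° = 2200.
Substituting the horizontal relation into the vertical equation gives 1.035 T_1 = 2200, so T_1 = 2127 N.

T_1 ≈ 2130 N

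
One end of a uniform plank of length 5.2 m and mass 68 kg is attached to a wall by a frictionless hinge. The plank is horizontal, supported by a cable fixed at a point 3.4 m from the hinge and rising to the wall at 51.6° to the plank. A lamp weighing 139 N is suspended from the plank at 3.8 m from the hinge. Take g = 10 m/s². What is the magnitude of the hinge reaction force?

Take torques about the hinge: T sin 51.6° · 3.4 = 68×10×2.6 + 139×3.8 = 2296.2 N·m.
So T = 2296.2 / (0.7837 × 3.4) = 861.76 N.
ΣF_x = 0: H_x = T cos 51.6° = 535.28 N.
ΣF_y = 0: H_y = (68×10 + 139) − T sin 51.6° = 819 − 675.35 = 143.65 N.
|H| = √(H_x² + H_y²) = √((535.28)² + (143.65)²) = 554.22 N.

|H| ≈ 554 N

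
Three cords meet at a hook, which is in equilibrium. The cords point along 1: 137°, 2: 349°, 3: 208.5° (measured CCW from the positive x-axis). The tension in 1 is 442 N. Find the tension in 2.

T_2 ≈ 659 N

Resolve: ΣF_x = 442 cos 137° + T_2 cos 349° + T_3 cos 208.5° = 0.
        ΣF_y = 442 sin 137° + T_2 sin 349° + T_3 sin 208.5° = 0.
The known terms sum to (-323.3, 301.4) N, so 0.9816 T_2 − 0.8788 T_3 = 323.3 and -0.1908 T_2 − 0.4772 T_3 = -301.4.
Solving simultaneously: T_2 = 659 N, T_3 = 368.2 N.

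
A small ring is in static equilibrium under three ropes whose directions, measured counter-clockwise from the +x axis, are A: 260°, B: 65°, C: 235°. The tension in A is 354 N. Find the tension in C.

Resolve: ΣF_x = 354 cos 260° + T_B cos 65° + T_C cos 235° = 0.
        ΣF_y = 354 sin 260° + T_B sin 65° + T_C sin 235° = 0.
The known terms sum to (-61.47, -348.6) N, so 0.4226 T_B − 0.5736 T_C = 61.47 and 0.9063 T_B − 0.8192 T_C = 348.6.
Solving simultaneously: T_B = 861.6 N, T_C = 527.6 N.

T_C ≈ 528 N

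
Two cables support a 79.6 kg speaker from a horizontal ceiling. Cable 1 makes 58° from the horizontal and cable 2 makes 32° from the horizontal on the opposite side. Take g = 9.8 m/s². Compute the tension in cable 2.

T_2 ≈ 413 N

Weight W = 79.6 × 9.8 = 780.1 N acts straight down.
Horizontal: T_1 cos 58° = T_2 cos 32°  →  T_1 = 1.6 T_2.
Vertical: T_1 sin 58° + T_2 sin 32° = 780.1.
Substituting the horizontal relation into the vertical equation gives 1.887 T_2 = 780.1, so T_2 = 413.4 N.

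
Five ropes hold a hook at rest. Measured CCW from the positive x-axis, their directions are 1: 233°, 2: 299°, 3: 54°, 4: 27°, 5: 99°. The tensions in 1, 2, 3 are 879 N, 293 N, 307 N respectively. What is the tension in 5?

Resolve: ΣF_x = 879 cos 233° + 293 cos 299° + 307 cos 54° + T_4 cos 27° + T_5 cos 99° = 0.
        ΣF_y = 879 sin 233° + 293 sin 299° + 307 sin 54° + T_4 sin 27° + T_5 sin 99° = 0.
The known terms sum to (-206.5, -709.9) N, so 0.8910 T_4 − 0.1564 T_5 = 206.5 and 0.4540 T_4 + 0.9877 T_5 = 709.9.
Solving simultaneously: T_4 = 331.2 N, T_5 = 566.5 N.

T_5 ≈ 567 N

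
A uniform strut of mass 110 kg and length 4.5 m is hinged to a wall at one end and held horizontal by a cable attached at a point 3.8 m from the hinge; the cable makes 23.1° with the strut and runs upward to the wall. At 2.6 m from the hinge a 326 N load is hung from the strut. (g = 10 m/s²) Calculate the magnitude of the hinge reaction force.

Take torques about the hinge: T sin 23.1° · 3.8 = 110×10×2.25 + 326×2.6 = 3322.6 N·m.
So T = 3322.6 / (0.3923 × 3.8) = 2228.6 N.
ΣF_x = 0: H_x = T cos 23.1° = 2049.9 N.
ΣF_y = 0: H_y = (110×10 + 326) − T sin 23.1° = 1426 − 874.37 = 551.63 N.
|H| = √(H_x² + H_y²) = √((2049.9)² + (551.63)²) = 2122.9 N.

|H| ≈ 2120 N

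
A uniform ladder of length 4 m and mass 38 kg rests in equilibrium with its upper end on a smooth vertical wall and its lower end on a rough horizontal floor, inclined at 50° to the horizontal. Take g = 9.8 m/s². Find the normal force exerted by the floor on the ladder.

N_floor ≈ 372 N

ΣF_y = 0: N_floor = 38×9.8 = 372.4 N.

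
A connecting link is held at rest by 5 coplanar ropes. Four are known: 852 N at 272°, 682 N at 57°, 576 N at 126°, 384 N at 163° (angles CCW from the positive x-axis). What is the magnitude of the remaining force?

F ≈ 427 N

Sum the known components: ΣF_x = -304.6 N, ΣF_y = 298.8 N.
For equilibrium the remaining force must supply (−ΣF_x, −ΣF_y) = (304.6, -298.8) N.
Magnitude = √((304.6)² + (-298.8)²) = 426.7 N; direction = atan2(-298.8, 304.6) = 315.6°.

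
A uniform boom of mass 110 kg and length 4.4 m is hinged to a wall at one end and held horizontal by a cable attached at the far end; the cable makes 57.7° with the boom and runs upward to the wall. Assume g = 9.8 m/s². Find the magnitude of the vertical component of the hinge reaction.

|H_y| ≈ 539 N

Take torques about the hinge: T sin 57.7° · 4.4 = 110×9.8×2.2 = 2371.6 N·m.
So T = 2371.6 / (0.8453 × 4.4) = 637.67 N.
ΣF_y = 0: H_y = (110×9.8) − T sin 57.7° = 1078 − 539 = 539 N.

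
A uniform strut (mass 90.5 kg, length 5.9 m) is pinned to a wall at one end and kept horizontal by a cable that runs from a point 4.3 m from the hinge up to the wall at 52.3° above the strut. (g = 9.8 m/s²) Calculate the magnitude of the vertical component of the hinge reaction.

Take torques about the hinge: T sin 52.3° · 4.3 = 90.5×9.8×2.95 = 2616.4 N·m.
So T = 2616.4 / (0.7912 × 4.3) = 769 N.
ΣF_y = 0: H_y = (90.5×9.8) − T sin 52.3° = 886.9 − 608.45 = 278.45 N.

|H_y| ≈ 278 N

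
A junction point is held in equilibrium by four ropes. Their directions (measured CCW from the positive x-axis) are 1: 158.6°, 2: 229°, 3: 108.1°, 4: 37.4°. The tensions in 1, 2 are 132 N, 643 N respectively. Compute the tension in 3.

Resolve: ΣF_x = 132 cos 158.6° + 643 cos 229° + T_3 cos 108.1° + T_4 cos 37.4° = 0.
        ΣF_y = 132 sin 158.6° + 643 sin 229° + T_3 sin 108.1° + T_4 sin 37.4° = 0.
The known terms sum to (-544.7, -437.1) N, so -0.3107 T_3 + 0.7944 T_4 = 544.7 and 0.9505 T_3 + 0.6074 T_4 = 437.1.
Solving simultaneously: T_3 = 17.36 N, T_4 = 692.5 N.

T_3 ≈ 17.4 N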